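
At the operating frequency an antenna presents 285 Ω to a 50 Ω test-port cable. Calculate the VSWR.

Γ = (285 − 50)/(285 + 50) = 0.701
VSWR = (1 + 0.701)/(1 − 0.701)

VSWR ≈ 5.7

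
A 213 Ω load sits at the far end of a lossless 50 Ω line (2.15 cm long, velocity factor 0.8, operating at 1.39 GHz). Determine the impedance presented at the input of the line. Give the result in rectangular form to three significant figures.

λ = v/f = 0.8·c / 1.39 GHz = 0.173 m
βl = 2π·l/λ = 2π × 0.125 = 44.8°
tan(βl) = tan(44.8°) = 0.994
Z_in = Z_0·(Z_L + jZ_0·tanβl)/(Z_0 + jZ_L·tanβl)
     = 50·(213 + j49.7)/(50 + j212)

Z_in ≈ 22.4 − j45 Ω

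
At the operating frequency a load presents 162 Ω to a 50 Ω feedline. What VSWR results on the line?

Γ = (162 − 50)/(162 + 50) = 0.528
VSWR = (1 + 0.528)/(1 − 0.528)

VSWR ≈ 3.24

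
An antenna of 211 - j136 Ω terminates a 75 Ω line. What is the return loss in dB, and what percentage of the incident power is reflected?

Γ = (136 − j136)/(286 − j136), |Γ| = 0.607
RL = −20·log₁₀(0.607) = 4.33 dB
P_refl/P_inc = |Γ|² = 0.369

RL ≈ 4.33 dB; 36.9% of incident power reflected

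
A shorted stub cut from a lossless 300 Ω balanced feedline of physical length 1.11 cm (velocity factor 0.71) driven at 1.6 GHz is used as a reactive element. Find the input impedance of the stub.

λ = v/f = 0.71·c / 1.6 GHz = 0.133 m
βl = 2π·l/λ = 2π × 0.0834 = 30°
tan(βl) = 0.578
For a shorted stub, Z_in = jZ_0·tan(βl)

Z_in ≈ +j173 Ω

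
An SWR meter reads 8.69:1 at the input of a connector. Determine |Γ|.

|Γ| ≈ 0.794

|Γ| = (S − 1)/(S + 1) = (8.69 − 1)/(8.69 + 1) = 7.69/9.69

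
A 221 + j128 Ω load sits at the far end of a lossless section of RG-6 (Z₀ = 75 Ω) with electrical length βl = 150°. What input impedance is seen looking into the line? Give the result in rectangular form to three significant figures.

tan(βl) = tan(150°) = -0.577
Z_in = Z_0·(Z_L + jZ_0·tanβl)/(Z_0 + jZ_L·tanβl)
     = 75·(221 + j84.7)/(149 − j128)

Z_in ≈ 43.1 + j79.6 Ω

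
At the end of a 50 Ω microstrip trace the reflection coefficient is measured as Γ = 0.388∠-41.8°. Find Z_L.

Z_L = Z_0·(1 + Γ)/(1 − Γ) = 50·(1.29 − j0.259)/(0.711 + j0.259)

Z_L ≈ 74.2 − j45.2 Ω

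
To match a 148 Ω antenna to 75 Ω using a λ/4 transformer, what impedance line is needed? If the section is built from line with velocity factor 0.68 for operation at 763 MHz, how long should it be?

Z_qwt = √(Z_0·R_L) = √(75 × 148) = √11100
λ = 0.68·c/f = 0.267 m, so l = λ/4 = 0.0668 m

Z_qwt ≈ 105 Ω; length ≈ 6.68 cm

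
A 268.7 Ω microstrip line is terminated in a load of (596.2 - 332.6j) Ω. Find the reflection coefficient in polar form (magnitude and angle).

Γ = (Z_L − Z_0)/(Z_L + Z_0) = (327.5 − j332.6)/(864.9 − j332.6)
|Γ| = 467/927 = 0.504

Γ ≈ 0.504 ∠ -24.4°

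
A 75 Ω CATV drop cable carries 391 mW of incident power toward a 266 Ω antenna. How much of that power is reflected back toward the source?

Γ = (266 − 75)/(266 + 75) = 0.56
|Γ|² = 0.314
P_refl = |Γ|²·P_inc = 123 mW, P_del = (1 − |Γ|²)·P_inc = 268 mW

P_reflected ≈ 123 mW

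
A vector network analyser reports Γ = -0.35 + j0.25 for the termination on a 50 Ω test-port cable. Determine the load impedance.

Z_L = Z_0·(1 + Γ)/(1 − Γ) = 50·(0.65 + j0.25)/(1.35 − j0.25)

Z_L ≈ 21.6 + j13.3 Ω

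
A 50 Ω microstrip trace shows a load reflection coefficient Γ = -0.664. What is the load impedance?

Z_L = Z_0·(1 + Γ)/(1 − Γ) = 50·(0.336)/(1.66)

Z_L ≈ 10.1 Ω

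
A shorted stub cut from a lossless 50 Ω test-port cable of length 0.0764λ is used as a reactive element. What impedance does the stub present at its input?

βl = 2π × 0.0764 = 27.5°
tan(βl) = 0.521
For a shorted stub, Z_in = jZ_0·tan(βl)

Z_in ≈ +j26 Ω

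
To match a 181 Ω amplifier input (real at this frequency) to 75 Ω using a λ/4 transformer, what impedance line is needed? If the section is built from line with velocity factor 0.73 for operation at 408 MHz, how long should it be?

Z_qwt ≈ 117 Ω; length ≈ 13.4 cm

Z_qwt = √(Z_0·R_L) = √(75 × 181) = √13580
λ = 0.73·c/f = 0.537 m, so l = λ/4 = 0.134 m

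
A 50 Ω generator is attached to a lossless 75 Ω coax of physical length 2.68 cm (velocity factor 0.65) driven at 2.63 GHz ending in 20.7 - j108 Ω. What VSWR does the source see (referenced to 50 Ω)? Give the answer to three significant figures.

VSWR ≈ 16.3

λ = v/f = 0.65·c / 2.63 GHz = 0.0741 m
βl = 2π·l/λ = 2π × 0.361 = 130°
tan(βl) = -1.19
Z_in = Z_0·(Z_L + jZ_0·tanβl)/(Z_0 + jZ_L·tanβl) = 81.8 + j240 Ω
Γ_s = (Z_in − Z_s)/(Z_in + Z_s) = (31.8 + j240)/(132 + j240), |Γ_s| = 0.884
VSWR = (1 + |Γ_s|)/(1 − |Γ_s|)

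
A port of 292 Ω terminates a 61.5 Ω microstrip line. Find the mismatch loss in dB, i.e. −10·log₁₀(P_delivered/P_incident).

Γ = (292 − 61.5)/(292 + 61.5) = 0.652
|Γ|² = 0.425, so P_del/P_inc = 1 − |Γ|² = 0.575
ML = −10·log₁₀(1 − |Γ|²)

mismatch loss ≈ 2.4 dB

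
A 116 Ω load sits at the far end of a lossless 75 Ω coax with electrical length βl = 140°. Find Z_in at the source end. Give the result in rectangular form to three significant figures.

Z_in ≈ 73.6 + j32.6 Ω

tan(βl) = tan(140°) = -0.839
Z_in = Z_0·(Z_L + jZ_0·tanβl)/(Z_0 + jZ_L·tanβl)
     = 75·(116 − j62.9)/(75 − j97.3)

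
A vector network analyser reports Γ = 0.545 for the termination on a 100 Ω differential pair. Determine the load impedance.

Z_L ≈ 340 Ω

Z_L = Z_0·(1 + Γ)/(1 − Γ) = 100·(1.54)/(0.455)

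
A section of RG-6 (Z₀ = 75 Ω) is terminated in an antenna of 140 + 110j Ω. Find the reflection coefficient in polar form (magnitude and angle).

Γ ≈ 0.529 ∠ 32.3°

Γ = (Z_L − Z_0)/(Z_L + Z_0) = (65 + j110)/(215 + j110)
|Γ| = 128/242 = 0.529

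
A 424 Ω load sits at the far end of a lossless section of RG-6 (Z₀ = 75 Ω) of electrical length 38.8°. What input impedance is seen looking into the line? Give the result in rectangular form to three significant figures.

Z_in ≈ 32.2 − j86.2 Ω

tan(βl) = tan(38.8°) = 0.804
Z_in = Z_0·(Z_L + jZ_0·tanβl)/(Z_0 + jZ_L·tanβl)
     = 75·(424 + j60.3)/(75 + j341)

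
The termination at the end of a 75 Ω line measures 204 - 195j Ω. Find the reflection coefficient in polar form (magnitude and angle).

Γ = (Z_L − Z_0)/(Z_L + Z_0) = (129 − j195)/(279 − j195)
|Γ| = 234/340 = 0.687

Γ ≈ 0.687 ∠ -21.6°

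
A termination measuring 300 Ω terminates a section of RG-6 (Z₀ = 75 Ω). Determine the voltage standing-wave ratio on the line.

Γ = (300 − 75)/(300 + 75) = 0.6
VSWR = (1 + 0.6)/(1 − 0.6)

VSWR ≈ 4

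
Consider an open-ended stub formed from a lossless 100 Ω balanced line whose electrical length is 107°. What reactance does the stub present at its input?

X_in ≈ 30.6 Ω (inductive)

tan(βl) = -3.27
For an open-ended stub, Z_in = −jZ_0·cot(βl) = −jZ_0/tan(βl)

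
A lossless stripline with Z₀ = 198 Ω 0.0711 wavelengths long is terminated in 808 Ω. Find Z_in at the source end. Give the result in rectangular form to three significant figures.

βl = 2π × 0.0711 = 25.6°
tan(βl) = tan(25.6°) = 0.479
Z_in = Z_0·(Z_L + jZ_0·tanβl)/(Z_0 + jZ_L·tanβl)
     = 198·(808 + j94.8)/(198 + j387)

Z_in ≈ 206 − j308 Ω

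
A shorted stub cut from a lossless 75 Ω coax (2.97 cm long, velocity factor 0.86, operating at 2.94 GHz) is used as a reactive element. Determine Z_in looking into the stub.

λ = v/f = 0.86·c / 2.94 GHz = 0.0878 m
βl = 2π·l/λ = 2π × 0.338 = 122°
tan(βl) = -1.61
For a shorted stub, Z_in = jZ_0·tan(βl)

Z_in ≈ −j121 Ω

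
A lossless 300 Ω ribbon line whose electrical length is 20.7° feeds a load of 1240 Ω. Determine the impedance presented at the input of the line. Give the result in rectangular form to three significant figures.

tan(βl) = tan(20.7°) = 0.378
Z_in = Z_0·(Z_L + jZ_0·tanβl)/(Z_0 + jZ_L·tanβl)
     = 300·(1240 + j113)/(300 + j469)

Z_in ≈ 412 − j530 Ω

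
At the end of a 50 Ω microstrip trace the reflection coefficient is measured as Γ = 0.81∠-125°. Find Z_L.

Z_L ≈ 6.65 − j25.7 Ω

Z_L = Z_0·(1 + Γ)/(1 − Γ) = 50·(0.535 − j0.664)/(1.46 + j0.664)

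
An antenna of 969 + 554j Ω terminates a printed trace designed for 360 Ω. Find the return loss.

RL ≈ 4.86 dB

Γ = (609 + j554)/(1329 + j554), |Γ| = 0.572
RL = −20·log₁₀|Γ| = −20·log₁₀(0.572)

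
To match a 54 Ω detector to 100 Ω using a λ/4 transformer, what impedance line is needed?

Z_qwt = √(Z_0·R_L) = √(100 × 54) = √5400

Z_qwt ≈ 73.5 Ω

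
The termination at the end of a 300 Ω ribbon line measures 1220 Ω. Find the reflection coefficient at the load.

Γ = (Z_L − Z_0)/(Z_L + Z_0) = (1220 − 300)/(1220 + 300) = 920/1520

Γ = 0.605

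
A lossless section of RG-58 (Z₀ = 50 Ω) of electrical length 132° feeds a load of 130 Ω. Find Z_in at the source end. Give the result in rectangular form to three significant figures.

Z_in ≈ 31.1 + j34.3 Ω

tan(βl) = tan(132°) = -1.11
Z_in = Z_0·(Z_L + jZ_0·tanβl)/(Z_0 + jZ_L·tanβl)
     = 50·(130 − j55.5)/(50 − j144)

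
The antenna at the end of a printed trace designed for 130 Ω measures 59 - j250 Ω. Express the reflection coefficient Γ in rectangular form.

Γ ≈ 0.5 − j0.662

Γ = (Z_L − Z_0)/(Z_L + Z_0) = (-71 − j250)/(189 − j250)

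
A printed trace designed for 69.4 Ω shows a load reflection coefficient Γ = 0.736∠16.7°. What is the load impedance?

Z_L = Z_0·(1 + Γ)/(1 − Γ) = 69.4·(1.7 + j0.211)/(0.295 − j0.211)

Z_L ≈ 241 + j223 Ω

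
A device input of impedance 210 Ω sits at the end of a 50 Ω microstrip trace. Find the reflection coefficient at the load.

Γ = (Z_L − Z_0)/(Z_L + Z_0) = (210 − 50)/(210 + 50) = 160/260

Γ = 0.615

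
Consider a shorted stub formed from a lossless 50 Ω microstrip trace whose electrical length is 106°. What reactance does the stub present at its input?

X_in ≈ -174 Ω (capacitive)

tan(βl) = -3.49
For a shorted stub, Z_in = jZ_0·tan(βl)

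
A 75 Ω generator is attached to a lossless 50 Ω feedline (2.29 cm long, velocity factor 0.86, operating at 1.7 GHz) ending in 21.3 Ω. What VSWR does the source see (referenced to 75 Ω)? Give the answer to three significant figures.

VSWR ≈ 2.32

λ = v/f = 0.86·c / 1.7 GHz = 0.152 m
βl = 2π·l/λ = 2π × 0.151 = 54.3°
tan(βl) = 1.39
Z_in = Z_0·(Z_L + jZ_0·tanβl)/(Z_0 + jZ_L·tanβl) = 46.3 + j42.2 Ω
Γ_s = (Z_in − Z_s)/(Z_in + Z_s) = (-28.7 + j42.2)/(121 + j42.2), |Γ_s| = 0.397
VSWR = (1 + |Γ_s|)/(1 − |Γ_s|)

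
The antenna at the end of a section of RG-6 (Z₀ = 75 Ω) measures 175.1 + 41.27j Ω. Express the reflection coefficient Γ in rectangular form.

Γ ≈ 0.416 + j0.0963

Γ = (Z_L − Z_0)/(Z_L + Z_0) = (100.1 + j41.27)/(250.1 + j41.27)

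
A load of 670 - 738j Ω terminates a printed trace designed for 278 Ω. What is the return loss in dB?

Γ = (392 − j738)/(948 − j738), |Γ| = 0.696
RL = −20·log₁₀|Γ| = −20·log₁₀(0.696)

RL ≈ 3.15 dB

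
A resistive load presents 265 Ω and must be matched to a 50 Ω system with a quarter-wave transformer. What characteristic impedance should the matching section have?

Z_qwt = √(Z_0·R_L) = √(50 × 265) = √13250

Z_qwt ≈ 115 Ω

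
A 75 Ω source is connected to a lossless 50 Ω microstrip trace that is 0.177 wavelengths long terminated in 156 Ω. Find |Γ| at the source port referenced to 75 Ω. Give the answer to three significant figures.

|Γ| ≈ 0.615

βl = 2π × 0.177 = 63.7°
tan(βl) = 2.03
Z_in = Z_0·(Z_L + jZ_0·tanβl)/(Z_0 + jZ_L·tanβl) = 19.4 − j21.6 Ω
Γ_s = (Z_in − Z_s)/(Z_in + Z_s) = (-55.6 − j21.6)/(94.4 − j21.6), |Γ_s| = 0.615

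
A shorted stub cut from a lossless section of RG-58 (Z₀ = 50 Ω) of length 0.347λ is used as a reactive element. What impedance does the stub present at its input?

Z_in ≈ −j71.6 Ω

βl = 2π × 0.347 = 125°
tan(βl) = -1.43
For a shorted stub, Z_in = jZ_0·tan(βl)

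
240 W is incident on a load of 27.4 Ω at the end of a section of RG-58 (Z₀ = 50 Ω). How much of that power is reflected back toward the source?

P_reflected ≈ 20.5 W

Γ = (27.4 − 50)/(27.4 + 50) = -0.292
|Γ|² = 0.0853
P_refl = |Γ|²·P_inc = 20.5 W, P_del = (1 − |Γ|²)·P_inc = 220 W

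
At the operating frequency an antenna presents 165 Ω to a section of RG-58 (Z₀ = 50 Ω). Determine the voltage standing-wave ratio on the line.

For a purely resistive load, VSWR = R_L/Z_0 or Z_0/R_L (whichever > 1) = 165/50

VSWR ≈ 3.3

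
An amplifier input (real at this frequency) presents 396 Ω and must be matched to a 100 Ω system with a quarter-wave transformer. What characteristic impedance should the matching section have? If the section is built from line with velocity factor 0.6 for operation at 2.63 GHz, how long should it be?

Z_qwt ≈ 199 Ω; length ≈ 1.71 cm

Z_qwt = √(Z_0·R_L) = √(100 × 396) = √39600
λ = 0.6·c/f = 0.0684 m, so l = λ/4 = 0.0171 m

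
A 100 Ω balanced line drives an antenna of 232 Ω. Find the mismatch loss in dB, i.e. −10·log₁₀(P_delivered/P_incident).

mismatch loss ≈ 0.747 dB

Γ = (232 − 100)/(232 + 100) = 0.398
|Γ|² = 0.158, so P_del/P_inc = 1 − |Γ|² = 0.842
ML = −10·log₁₀(1 − |Γ|²)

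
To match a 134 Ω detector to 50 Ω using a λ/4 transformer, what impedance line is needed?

Z_qwt ≈ 81.9 Ω

Z_qwt = √(Z_0·R_L) = √(50 × 134) = √6700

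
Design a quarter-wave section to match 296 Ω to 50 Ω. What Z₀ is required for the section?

Z_qwt ≈ 122 Ω

Z_qwt = √(Z_0·R_L) = √(50 × 296) = √14800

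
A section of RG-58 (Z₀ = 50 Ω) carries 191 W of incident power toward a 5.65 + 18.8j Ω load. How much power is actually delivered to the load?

|Γ| = |(-44.35 + j18.8)/(55.65 + j18.8)| = 0.82
|Γ|² = 0.672
P_refl = |Γ|²·P_inc = 128 W, P_del = (1 − |Γ|²)·P_inc = 62.6 W

P_delivered ≈ 62.6 W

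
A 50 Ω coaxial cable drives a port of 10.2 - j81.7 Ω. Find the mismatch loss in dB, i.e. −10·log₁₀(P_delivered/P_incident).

mismatch loss ≈ 7.03 dB

Γ = (-39.8 − j81.7)/(60.2 − j81.7), |Γ| = 0.896
|Γ|² = 0.802, so P_del/P_inc = 1 − |Γ|² = 0.198
ML = −10·log₁₀(1 − |Γ|²)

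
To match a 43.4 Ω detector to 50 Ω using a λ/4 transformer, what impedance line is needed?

Z_qwt ≈ 46.6 Ω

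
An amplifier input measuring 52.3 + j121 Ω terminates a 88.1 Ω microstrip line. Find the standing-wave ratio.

VSWR ≈ 5.27

Γ = (Z_L − Z_0)/(Z_L + Z_0) = (-35.8 + j121)/(140.4 + j121)
|Γ| = 126/185 = 0.681
VSWR = (1 + |Γ|)/(1 − |Γ|) = 1.68/0.319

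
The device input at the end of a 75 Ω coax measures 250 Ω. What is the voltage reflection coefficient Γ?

Γ = 0.538

Γ = (Z_L − Z_0)/(Z_L + Z_0) = (250 − 75)/(250 + 75) = 175/325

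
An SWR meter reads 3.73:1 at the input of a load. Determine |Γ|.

|Γ| = (S − 1)/(S + 1) = (3.73 − 1)/(3.73 + 1) = 2.73/4.73

|Γ| ≈ 0.577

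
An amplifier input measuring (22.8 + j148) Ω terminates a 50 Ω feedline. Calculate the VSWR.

Γ = (Z_L − Z_0)/(Z_L + Z_0) = (-27.2 + j148)/(72.8 + j148)
|Γ| = 150/165 = 0.912
VSWR = (1 + |Γ|)/(1 − |Γ|) = 1.91/0.0877

VSWR ≈ 21.8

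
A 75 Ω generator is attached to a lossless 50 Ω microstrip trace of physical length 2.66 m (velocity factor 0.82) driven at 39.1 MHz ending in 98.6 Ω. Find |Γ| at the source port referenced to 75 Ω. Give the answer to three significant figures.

λ = v/f = 0.82·c / 39.1 MHz = 6.29 m
βl = 2π·l/λ = 2π × 0.423 = 152°
tan(βl) = -0.527
Z_in = Z_0·(Z_L + jZ_0·tanβl)/(Z_0 + jZ_L·tanβl) = 60.6 + j36.6 Ω
Γ_s = (Z_in − Z_s)/(Z_in + Z_s) = (-14.4 + j36.6)/(136 + j36.6), |Γ_s| = 0.28

|Γ| ≈ 0.28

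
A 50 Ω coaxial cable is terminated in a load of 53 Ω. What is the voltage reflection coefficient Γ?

Γ = (Z_L − Z_0)/(Z_L + Z_0) = (53 − 50)/(53 + 50) = 3/103

Γ = 0.0291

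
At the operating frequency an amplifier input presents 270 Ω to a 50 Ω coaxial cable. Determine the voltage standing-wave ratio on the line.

VSWR ≈ 5.4

Γ = (270 − 50)/(270 + 50) = 0.688
VSWR = (1 + 0.688)/(1 − 0.688)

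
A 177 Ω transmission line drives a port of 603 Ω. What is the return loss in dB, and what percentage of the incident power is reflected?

RL ≈ 5.25 dB; 29.8% of incident power reflected

Γ = (603 − 177)/(603 + 177) = 0.546
RL = −20·log₁₀(0.546) = 5.25 dB
P_refl/P_inc = |Γ|² = 0.298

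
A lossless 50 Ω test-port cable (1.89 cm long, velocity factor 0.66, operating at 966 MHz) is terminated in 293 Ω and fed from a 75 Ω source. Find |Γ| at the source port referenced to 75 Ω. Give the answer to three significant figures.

|Γ| ≈ 0.687

λ = v/f = 0.66·c / 966 MHz = 0.205 m
βl = 2π·l/λ = 2π × 0.0922 = 33.2°
tan(βl) = 0.654
Z_in = Z_0·(Z_L + jZ_0·tanβl)/(Z_0 + jZ_L·tanβl) = 26.7 − j69.5 Ω
Γ_s = (Z_in − Z_s)/(Z_in + Z_s) = (-48.3 − j69.5)/(102 − j69.5), |Γ_s| = 0.687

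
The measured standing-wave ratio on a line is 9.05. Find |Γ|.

|Γ| ≈ 0.801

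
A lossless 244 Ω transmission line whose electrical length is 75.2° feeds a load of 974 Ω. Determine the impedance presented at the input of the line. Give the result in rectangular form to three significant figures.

Z_in ≈ 65.1 − j60.2 Ω

tan(βl) = tan(75.2°) = 3.78
Z_in = Z_0·(Z_L + jZ_0·tanβl)/(Z_0 + jZ_L·tanβl)
     = 244·(974 + j924)/(244 + j3690)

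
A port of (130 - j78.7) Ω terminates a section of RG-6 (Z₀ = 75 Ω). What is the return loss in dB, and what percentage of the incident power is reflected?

RL ≈ 7.19 dB; 19.1% of incident power reflected

Γ = (55 − j78.7)/(205 − j78.7), |Γ| = 0.437
RL = −20·log₁₀(0.437) = 7.19 dB
P_refl/P_inc = |Γ|² = 0.191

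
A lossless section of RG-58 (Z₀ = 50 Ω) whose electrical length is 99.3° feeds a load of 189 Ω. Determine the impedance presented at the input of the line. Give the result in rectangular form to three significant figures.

tan(βl) = tan(99.3°) = -6.11
Z_in = Z_0·(Z_L + jZ_0·tanβl)/(Z_0 + jZ_L·tanβl)
     = 50·(189 − j305)/(50 − j1150)

Z_in ≈ 13.6 + j7.6 Ω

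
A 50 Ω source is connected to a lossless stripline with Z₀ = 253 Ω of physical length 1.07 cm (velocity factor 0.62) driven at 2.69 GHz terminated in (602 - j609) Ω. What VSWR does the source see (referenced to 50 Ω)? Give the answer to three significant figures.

λ = v/f = 0.62·c / 2.69 GHz = 0.0691 m
βl = 2π·l/λ = 2π × 0.155 = 55.7°
tan(βl) = 1.47
Z_in = Z_0·(Z_L + jZ_0·tanβl)/(Z_0 + jZ_L·tanβl) = 58 − j97.2 Ω
Γ_s = (Z_in − Z_s)/(Z_in + Z_s) = (8.01 − j97.2)/(108 − j97.2), |Γ_s| = 0.671
VSWR = (1 + |Γ_s|)/(1 − |Γ_s|)

VSWR ≈ 5.08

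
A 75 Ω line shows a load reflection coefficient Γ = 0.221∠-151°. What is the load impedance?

Z_L = Z_0·(1 + Γ)/(1 − Γ) = 75·(0.807 − j0.107)/(1.19 + j0.107)

Z_L ≈ 49.7 − j11.2 Ω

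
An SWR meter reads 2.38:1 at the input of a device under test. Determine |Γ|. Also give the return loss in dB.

|Γ| ≈ 0.408; return loss ≈ 7.78 dB

|Γ| = (S − 1)/(S + 1) = (2.38 − 1)/(2.38 + 1) = 1.38/3.38
RL = −20·log₁₀|Γ| = −20·log₁₀(0.408)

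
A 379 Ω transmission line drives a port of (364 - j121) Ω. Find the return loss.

RL ≈ 15.8 dB

Γ = (-15 − j121)/(743 − j121), |Γ| = 0.162
RL = −20·log₁₀|Γ| = −20·log₁₀(0.162)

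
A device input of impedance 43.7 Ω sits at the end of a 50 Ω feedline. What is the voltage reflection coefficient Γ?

Γ = -0.0672

Γ = (Z_L − Z_0)/(Z_L + Z_0) = (43.7 − 50)/(43.7 + 50) = -6.3/93.7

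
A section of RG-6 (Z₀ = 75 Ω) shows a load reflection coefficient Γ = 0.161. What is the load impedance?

Z_L ≈ 104 Ω

Z_L = Z_0·(1 + Γ)/(1 − Γ) = 75·(1.16)/(0.839)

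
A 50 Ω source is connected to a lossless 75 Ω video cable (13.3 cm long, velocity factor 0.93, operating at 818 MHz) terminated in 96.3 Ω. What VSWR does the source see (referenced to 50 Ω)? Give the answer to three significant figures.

VSWR ≈ 1.68

λ = v/f = 0.93·c / 818 MHz = 0.341 m
βl = 2π·l/λ = 2π × 0.39 = 140°
tan(βl) = -0.828
Z_in = Z_0·(Z_L + jZ_0·tanβl)/(Z_0 + jZ_L·tanβl) = 76.2 + j18.9 Ω
Γ_s = (Z_in − Z_s)/(Z_in + Z_s) = (26.2 + j18.9)/(126 + j18.9), |Γ_s| = 0.253
VSWR = (1 + |Γ_s|)/(1 − |Γ_s|)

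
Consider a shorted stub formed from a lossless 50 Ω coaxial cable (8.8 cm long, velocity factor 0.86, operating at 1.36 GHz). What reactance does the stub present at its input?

X_in ≈ -11.5 Ω (capacitive)

λ = v/f = 0.86·c / 1.36 GHz = 0.19 m
βl = 2π·l/λ = 2π × 0.464 = 167°
tan(βl) = -0.231
For a shorted stub, Z_in = jZ_0·tan(βl)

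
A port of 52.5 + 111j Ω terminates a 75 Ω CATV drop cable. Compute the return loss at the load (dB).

RL ≈ 3.48 dB

Γ = (-22.5 + j111)/(127.5 + j111), |Γ| = 0.67
RL = −20·log₁₀|Γ| = −20·log₁₀(0.67)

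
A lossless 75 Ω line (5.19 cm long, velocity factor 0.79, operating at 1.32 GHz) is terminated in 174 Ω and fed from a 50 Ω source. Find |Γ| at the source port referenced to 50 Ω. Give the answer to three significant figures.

λ = v/f = 0.79·c / 1.32 GHz = 0.18 m
βl = 2π·l/λ = 2π × 0.289 = 104°
tan(βl) = -3.99
Z_in = Z_0·(Z_L + jZ_0·tanβl)/(Z_0 + jZ_L·tanβl) = 34 + j15.1 Ω
Γ_s = (Z_in − Z_s)/(Z_in + Z_s) = (-16 + j15.1)/(84 + j15.1), |Γ_s| = 0.258

|Γ| ≈ 0.258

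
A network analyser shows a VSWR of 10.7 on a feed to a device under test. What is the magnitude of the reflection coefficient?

|Γ| ≈ 0.829

|Γ| = (S − 1)/(S + 1) = (10.7 − 1)/(10.7 + 1) = 9.7/11.7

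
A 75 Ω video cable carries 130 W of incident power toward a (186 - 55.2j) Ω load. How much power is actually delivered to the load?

P_delivered ≈ 102 W

|Γ| = |(111 − j55.2)/(261 − j55.2)| = 0.465
|Γ|² = 0.216
P_refl = |Γ|²·P_inc = 28.1 W, P_del = (1 − |Γ|²)·P_inc = 102 W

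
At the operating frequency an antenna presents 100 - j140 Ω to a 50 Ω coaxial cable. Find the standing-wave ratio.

VSWR ≈ 6.26

Γ = (Z_L − Z_0)/(Z_L + Z_0) = (50 − j140)/(150 − j140)
|Γ| = 149/205 = 0.725
VSWR = (1 + |Γ|)/(1 − |Γ|) = 1.72/0.275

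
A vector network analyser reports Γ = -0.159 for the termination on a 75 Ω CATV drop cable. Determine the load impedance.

Z_L = Z_0·(1 + Γ)/(1 − Γ) = 75·(0.841)/(1.16)

Z_L ≈ 54.4 Ω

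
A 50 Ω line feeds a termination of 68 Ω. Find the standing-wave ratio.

VSWR ≈ 1.36

For a purely resistive load, VSWR = R_L/Z_0 or Z_0/R_L (whichever > 1) = 68/50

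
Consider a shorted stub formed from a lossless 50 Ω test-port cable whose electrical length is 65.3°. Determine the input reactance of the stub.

X_in ≈ 109 Ω (inductive)

tan(βl) = 2.17
For a shorted stub, Z_in = jZ_0·tan(βl)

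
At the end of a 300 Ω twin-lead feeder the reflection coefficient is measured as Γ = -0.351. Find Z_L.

Z_L = Z_0·(1 + Γ)/(1 − Γ) = 300·(0.649)/(1.35)

Z_L ≈ 144 Ω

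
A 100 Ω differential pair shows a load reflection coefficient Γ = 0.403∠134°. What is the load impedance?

Z_L ≈ 48.6 + j33.7 Ω

Z_L = Z_0·(1 + Γ)/(1 − Γ) = 100·(0.72 + j0.29)/(1.28 − j0.29)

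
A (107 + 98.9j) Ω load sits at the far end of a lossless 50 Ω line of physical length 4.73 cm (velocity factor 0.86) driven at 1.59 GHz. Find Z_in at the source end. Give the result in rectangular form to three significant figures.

λ = v/f = 0.86·c / 1.59 GHz = 0.162 m
βl = 2π·l/λ = 2π × 0.292 = 105°
tan(βl) = tan(105°) = -3.75
Z_in = Z_0·(Z_L + jZ_0·tanβl)/(Z_0 + jZ_L·tanβl)
     = 50·(107 − j88.5)/(421 − j401)

Z_in ≈ 11.9 + j0.842 Ω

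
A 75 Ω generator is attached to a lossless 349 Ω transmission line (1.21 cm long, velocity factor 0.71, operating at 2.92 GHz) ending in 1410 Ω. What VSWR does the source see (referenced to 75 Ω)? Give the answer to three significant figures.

VSWR ≈ 6.14

λ = v/f = 0.71·c / 2.92 GHz = 0.0729 m
βl = 2π·l/λ = 2π × 0.166 = 59.7°
tan(βl) = 1.71
Z_in = Z_0·(Z_L + jZ_0·tanβl)/(Z_0 + jZ_L·tanβl) = 113 − j187 Ω
Γ_s = (Z_in − Z_s)/(Z_in + Z_s) = (38.5 − j187)/(188 − j187), |Γ_s| = 0.72
VSWR = (1 + |Γ_s|)/(1 − |Γ_s|)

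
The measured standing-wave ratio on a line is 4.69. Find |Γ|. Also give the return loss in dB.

|Γ| = (S − 1)/(S + 1) = (4.69 − 1)/(4.69 + 1) = 3.69/5.69
RL = −20·log₁₀|Γ| = −20·log₁₀(0.649)

|Γ| ≈ 0.649; return loss ≈ 3.76 dB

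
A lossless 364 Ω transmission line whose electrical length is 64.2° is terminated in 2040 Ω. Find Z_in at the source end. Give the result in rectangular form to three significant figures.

tan(βl) = tan(64.2°) = 2.07
Z_in = Z_0·(Z_L + jZ_0·tanβl)/(Z_0 + jZ_L·tanβl)
     = 364·(2040 + j753)/(364 + j4220)

Z_in ≈ 79.5 − j169 Ω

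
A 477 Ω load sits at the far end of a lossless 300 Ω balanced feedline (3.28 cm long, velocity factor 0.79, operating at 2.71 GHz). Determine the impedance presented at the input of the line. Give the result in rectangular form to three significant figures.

Z_in ≈ 270 + j130 Ω

λ = v/f = 0.79·c / 2.71 GHz = 0.0875 m
βl = 2π·l/λ = 2π × 0.375 = 135°
tan(βl) = tan(135°) = -0.999
Z_in = Z_0·(Z_L + jZ_0·tanβl)/(Z_0 + jZ_L·tanβl)
     = 300·(477 − j300)/(300 − j477)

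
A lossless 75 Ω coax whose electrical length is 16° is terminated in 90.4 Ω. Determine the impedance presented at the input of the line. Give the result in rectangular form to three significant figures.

tan(βl) = tan(16°) = 0.287
Z_in = Z_0·(Z_L + jZ_0·tanβl)/(Z_0 + jZ_L·tanβl)
     = 75·(90.4 + j21.5)/(75 + j25.9)

Z_in ≈ 87.4 − j8.7 Ω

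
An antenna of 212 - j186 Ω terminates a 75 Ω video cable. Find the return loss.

RL ≈ 3.41 dB

Γ = (137 − j186)/(287 − j186), |Γ| = 0.675
RL = −20·log₁₀|Γ| = −20·log₁₀(0.675)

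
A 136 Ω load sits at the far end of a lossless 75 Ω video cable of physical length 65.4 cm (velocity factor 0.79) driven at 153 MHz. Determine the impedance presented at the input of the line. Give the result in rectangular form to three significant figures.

λ = v/f = 0.79·c / 153 MHz = 1.55 m
βl = 2π·l/λ = 2π × 0.422 = 152°
tan(βl) = tan(152°) = -0.532
Z_in = Z_0·(Z_L + jZ_0·tanβl)/(Z_0 + jZ_L·tanβl)
     = 75·(136 − j39.9)/(75 − j72.3)

Z_in ≈ 90.4 + j47.3 Ω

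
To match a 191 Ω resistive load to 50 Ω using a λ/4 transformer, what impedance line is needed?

Z_qwt ≈ 97.7 Ω

Z_qwt = √(Z_0·R_L) = √(50 × 191) = √9550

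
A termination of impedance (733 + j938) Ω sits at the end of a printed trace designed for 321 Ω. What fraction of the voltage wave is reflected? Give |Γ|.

|Γ| ≈ 0.726

Γ = (Z_L − Z_0)/(Z_L + Z_0) = (412 + j938)/(1054 + j938)
|Γ| = 1020/1410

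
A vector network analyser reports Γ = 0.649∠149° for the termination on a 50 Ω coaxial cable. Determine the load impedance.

Z_L ≈ 11.4 + j13.2 Ω

Z_L = Z_0·(1 + Γ)/(1 − Γ) = 50·(0.444 + j0.334)/(1.56 − j0.334)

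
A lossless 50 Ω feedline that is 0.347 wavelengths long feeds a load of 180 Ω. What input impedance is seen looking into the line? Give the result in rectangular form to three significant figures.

Z_in ≈ 19.9 + j31 Ω

βl = 2π × 0.347 = 125°
tan(βl) = tan(125°) = -1.43
Z_in = Z_0·(Z_L + jZ_0·tanβl)/(Z_0 + jZ_L·tanβl)
     = 50·(180 − j71.6)/(50 − j258)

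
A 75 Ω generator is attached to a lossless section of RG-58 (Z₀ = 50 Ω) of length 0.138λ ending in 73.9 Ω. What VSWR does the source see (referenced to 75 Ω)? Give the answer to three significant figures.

βl = 2π × 0.138 = 49.7°
tan(βl) = 1.18
Z_in = Z_0·(Z_L + jZ_0·tanβl)/(Z_0 + jZ_L·tanβl) = 43.8 − j17.3 Ω
Γ_s = (Z_in − Z_s)/(Z_in + Z_s) = (-31.2 − j17.3)/(119 − j17.3), |Γ_s| = 0.298
VSWR = (1 + |Γ_s|)/(1 − |Γ_s|)

VSWR ≈ 1.85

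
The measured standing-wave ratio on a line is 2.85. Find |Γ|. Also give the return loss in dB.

|Γ| = (S − 1)/(S + 1) = (2.85 − 1)/(2.85 + 1) = 1.85/3.85
RL = −20·log₁₀|Γ| = −20·log₁₀(0.481)

|Γ| ≈ 0.481; return loss ≈ 6.37 dB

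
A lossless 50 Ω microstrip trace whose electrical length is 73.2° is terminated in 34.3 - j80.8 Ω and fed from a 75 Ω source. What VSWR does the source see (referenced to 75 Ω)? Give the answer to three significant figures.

tan(βl) = 3.31
Z_in = Z_0·(Z_L + jZ_0·tanβl)/(Z_0 + jZ_L·tanβl) = 9.02 + j10.1 Ω
Γ_s = (Z_in − Z_s)/(Z_in + Z_s) = (-66 + j10.1)/(84 + j10.1), |Γ_s| = 0.789
VSWR = (1 + |Γ_s|)/(1 − |Γ_s|)

VSWR ≈ 8.47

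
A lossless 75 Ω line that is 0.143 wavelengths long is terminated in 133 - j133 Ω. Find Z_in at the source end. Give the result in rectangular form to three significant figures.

βl = 2π × 0.143 = 51.5°
tan(βl) = tan(51.5°) = 1.26
Z_in = Z_0·(Z_L + jZ_0·tanβl)/(Z_0 + jZ_L·tanβl)
     = 75·(133 − j38.8)/(242 + j167)

Z_in ≈ 22.3 − j27.4 Ω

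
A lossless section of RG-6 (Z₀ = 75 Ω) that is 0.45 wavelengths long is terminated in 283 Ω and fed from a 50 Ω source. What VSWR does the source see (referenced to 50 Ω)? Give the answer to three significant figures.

βl = 2π × 0.45 = 162°
tan(βl) = -0.325
Z_in = Z_0·(Z_L + jZ_0·tanβl)/(Z_0 + jZ_L·tanβl) = 125 + j129 Ω
Γ_s = (Z_in − Z_s)/(Z_in + Z_s) = (75 + j129)/(175 + j129), |Γ_s| = 0.686
VSWR = (1 + |Γ_s|)/(1 − |Γ_s|)

VSWR ≈ 5.37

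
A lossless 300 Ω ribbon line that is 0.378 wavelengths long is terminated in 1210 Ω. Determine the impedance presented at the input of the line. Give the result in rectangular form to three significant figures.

βl = 2π × 0.378 = 136°
tan(βl) = tan(136°) = -0.963
Z_in = Z_0·(Z_L + jZ_0·tanβl)/(Z_0 + jZ_L·tanβl)
     = 300·(1210 − j289)/(300 − j1170)

Z_in ≈ 145 + j274 Ω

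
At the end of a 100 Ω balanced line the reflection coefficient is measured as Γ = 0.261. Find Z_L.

Z_L ≈ 171 Ω

Z_L = Z_0·(1 + Γ)/(1 − Γ) = 100·(1.26)/(0.739)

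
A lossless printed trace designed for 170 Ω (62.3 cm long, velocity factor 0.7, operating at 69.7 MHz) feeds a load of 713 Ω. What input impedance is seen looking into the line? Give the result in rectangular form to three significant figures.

Z_in ≈ 43.5 − j44.5 Ω

λ = v/f = 0.7·c / 69.7 MHz = 3.01 m
βl = 2π·l/λ = 2π × 0.207 = 74.4°
tan(βl) = tan(74.4°) = 3.59
Z_in = Z_0·(Z_L + jZ_0·tanβl)/(Z_0 + jZ_L·tanβl)
     = 170·(713 + j611)/(170 + j2560)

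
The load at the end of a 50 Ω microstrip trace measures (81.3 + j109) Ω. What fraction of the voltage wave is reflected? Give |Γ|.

|Γ| ≈ 0.665

Γ = (Z_L − Z_0)/(Z_L + Z_0) = (31.3 + j109)/(131.3 + j109)
|Γ| = 113/171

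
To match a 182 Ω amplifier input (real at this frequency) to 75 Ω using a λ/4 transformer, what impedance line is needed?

Z_qwt ≈ 117 Ω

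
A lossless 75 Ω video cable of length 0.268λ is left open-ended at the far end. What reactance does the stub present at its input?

βl = 2π × 0.268 = 96.5°
tan(βl) = -8.8
For an open-ended stub, Z_in = −jZ_0·cot(βl) = −jZ_0/tan(βl)

X_in ≈ 8.52 Ω (inductive)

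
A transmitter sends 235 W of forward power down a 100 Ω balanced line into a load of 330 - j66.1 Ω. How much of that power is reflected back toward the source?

|Γ| = |(230 − j66.1)/(430 − j66.1)| = 0.55
|Γ|² = 0.303
P_refl = |Γ|²·P_inc = 71.1 W, P_del = (1 − |Γ|²)·P_inc = 164 W

P_reflected ≈ 71.1 W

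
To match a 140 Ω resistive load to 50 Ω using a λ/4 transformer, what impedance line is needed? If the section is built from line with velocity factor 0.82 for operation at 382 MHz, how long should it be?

Z_qwt = √(Z_0·R_L) = √(50 × 140) = √7000
λ = 0.82·c/f = 0.644 m, so l = λ/4 = 0.161 m

Z_qwt ≈ 83.7 Ω; length ≈ 16.1 cm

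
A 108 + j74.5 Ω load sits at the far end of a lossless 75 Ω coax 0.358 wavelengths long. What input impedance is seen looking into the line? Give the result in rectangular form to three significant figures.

Z_in ≈ 33.5 + j18.5 Ω

βl = 2π × 0.358 = 129°
tan(βl) = tan(129°) = -1.24
Z_in = Z_0·(Z_L + jZ_0·tanβl)/(Z_0 + jZ_L·tanβl)
     = 75·(108 − j18.5)/(167 − j134)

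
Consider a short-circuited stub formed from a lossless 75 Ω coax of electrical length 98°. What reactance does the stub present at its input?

tan(βl) = -7.12
For a short-circuited stub, Z_in = jZ_0·tan(βl)

X_in ≈ -534 Ω (capacitive)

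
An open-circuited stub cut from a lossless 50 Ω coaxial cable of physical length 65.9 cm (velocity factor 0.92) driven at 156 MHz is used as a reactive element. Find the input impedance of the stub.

Z_in ≈ +j48.4 Ω

λ = v/f = 0.92·c / 156 MHz = 1.77 m
βl = 2π·l/λ = 2π × 0.372 = 134°
tan(βl) = -1.03
For an open-circuited stub, Z_in = −jZ_0·cot(βl) = −jZ_0/tan(βl)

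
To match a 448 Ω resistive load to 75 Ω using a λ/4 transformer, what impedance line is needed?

Z_qwt ≈ 183 Ω

Z_qwt = √(Z_0·R_L) = √(75 × 448) = √33600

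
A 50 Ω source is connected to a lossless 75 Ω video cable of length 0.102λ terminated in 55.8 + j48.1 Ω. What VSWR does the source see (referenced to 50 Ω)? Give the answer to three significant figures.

βl = 2π × 0.102 = 36.7°
tan(βl) = 0.746
Z_in = Z_0·(Z_L + jZ_0·tanβl)/(Z_0 + jZ_L·tanβl) = 150 + j40.2 Ω
Γ_s = (Z_in − Z_s)/(Z_in + Z_s) = (99.7 + j40.2)/(200 + j40.2), |Γ_s| = 0.528
VSWR = (1 + |Γ_s|)/(1 − |Γ_s|)

VSWR ≈ 3.23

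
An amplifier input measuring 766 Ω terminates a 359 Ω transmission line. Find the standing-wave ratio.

VSWR ≈ 2.13

Γ = (766 − 359)/(766 + 359) = 0.362
VSWR = (1 + 0.362)/(1 − 0.362)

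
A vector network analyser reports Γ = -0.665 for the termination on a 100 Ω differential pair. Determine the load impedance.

Z_L ≈ 20.1 Ω

Z_L = Z_0·(1 + Γ)/(1 − Γ) = 100·(0.335)/(1.67)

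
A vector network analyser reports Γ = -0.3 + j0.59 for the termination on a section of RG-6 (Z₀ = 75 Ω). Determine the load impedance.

Z_L ≈ 20.7 + j43.4 Ω

Z_L = Z_0·(1 + Γ)/(1 − Γ) = 75·(0.7 + j0.59)/(1.3 − j0.59)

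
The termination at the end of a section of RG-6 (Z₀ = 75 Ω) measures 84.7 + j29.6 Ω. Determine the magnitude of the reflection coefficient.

|Γ| ≈ 0.192

Γ = (Z_L − Z_0)/(Z_L + Z_0) = (9.7 + j29.6)/(159.7 + j29.6)
|Γ| = 31.1/162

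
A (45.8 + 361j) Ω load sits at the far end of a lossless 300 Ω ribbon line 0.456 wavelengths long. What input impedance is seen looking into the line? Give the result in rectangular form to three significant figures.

Z_in ≈ 27.5 + j207 Ω

βl = 2π × 0.456 = 164°
tan(βl) = tan(164°) = -0.284
Z_in = Z_0·(Z_L + jZ_0·tanβl)/(Z_0 + jZ_L·tanβl)
     = 300·(45.8 + j276)/(402 − j13)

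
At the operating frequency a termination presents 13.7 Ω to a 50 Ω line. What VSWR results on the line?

Γ = (13.7 − 50)/(13.7 + 50) = -0.57
VSWR = (1 + 0.57)/(1 − 0.57)

VSWR ≈ 3.65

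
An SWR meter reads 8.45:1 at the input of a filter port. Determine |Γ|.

|Γ| ≈ 0.788

|Γ| = (S − 1)/(S + 1) = (8.45 − 1)/(8.45 + 1) = 7.45/9.45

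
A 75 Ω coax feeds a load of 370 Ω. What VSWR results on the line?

VSWR ≈ 4.93

Γ = (370 − 75)/(370 + 75) = 0.663
VSWR = (1 + 0.663)/(1 − 0.663)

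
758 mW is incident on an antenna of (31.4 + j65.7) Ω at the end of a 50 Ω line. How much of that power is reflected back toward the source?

|Γ| = |(-18.6 + j65.7)/(81.4 + j65.7)| = 0.653
|Γ|² = 0.426
P_refl = |Γ|²·P_inc = 323 mW, P_del = (1 − |Γ|²)·P_inc = 435 mW

P_reflected ≈ 323 mW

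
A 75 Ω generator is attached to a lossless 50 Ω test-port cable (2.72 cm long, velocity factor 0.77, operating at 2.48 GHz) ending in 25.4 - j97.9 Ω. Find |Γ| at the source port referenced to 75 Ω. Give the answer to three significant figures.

λ = v/f = 0.77·c / 2.48 GHz = 0.0931 m
βl = 2π·l/λ = 2π × 0.292 = 105°
tan(βl) = -3.7
Z_in = Z_0·(Z_L + jZ_0·tanβl)/(Z_0 + jZ_L·tanβl) = 8.77 + j42.7 Ω
Γ_s = (Z_in − Z_s)/(Z_in + Z_s) = (-66.2 + j42.7)/(83.8 + j42.7), |Γ_s| = 0.838

|Γ| ≈ 0.838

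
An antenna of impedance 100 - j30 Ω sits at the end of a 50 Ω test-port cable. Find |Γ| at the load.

Γ = (Z_L − Z_0)/(Z_L + Z_0) = (50 − j30)/(150 − j30)
|Γ| = 58.3/153

|Γ| ≈ 0.381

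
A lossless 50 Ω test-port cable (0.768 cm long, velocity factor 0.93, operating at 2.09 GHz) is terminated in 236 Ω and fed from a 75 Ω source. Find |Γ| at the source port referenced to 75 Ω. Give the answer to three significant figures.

λ = v/f = 0.93·c / 2.09 GHz = 0.133 m
βl = 2π·l/λ = 2π × 0.0575 = 20.7°
tan(βl) = 0.378
Z_in = Z_0·(Z_L + jZ_0·tanβl)/(Z_0 + jZ_L·tanβl) = 64.5 − j96.1 Ω
Γ_s = (Z_in − Z_s)/(Z_in + Z_s) = (-10.5 − j96.1)/(139 − j96.1), |Γ_s| = 0.571

|Γ| ≈ 0.571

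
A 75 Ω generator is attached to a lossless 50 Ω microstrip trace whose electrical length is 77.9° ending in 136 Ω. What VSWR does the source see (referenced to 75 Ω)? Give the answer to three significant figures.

VSWR ≈ 3.99

tan(βl) = 4.66
Z_in = Z_0·(Z_L + jZ_0·tanβl)/(Z_0 + jZ_L·tanβl) = 19.1 − j9.21 Ω
Γ_s = (Z_in − Z_s)/(Z_in + Z_s) = (-55.9 − j9.21)/(94.1 − j9.21), |Γ_s| = 0.599
VSWR = (1 + |Γ_s|)/(1 − |Γ_s|)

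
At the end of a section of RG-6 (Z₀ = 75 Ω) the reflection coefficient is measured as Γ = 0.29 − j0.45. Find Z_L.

Z_L ≈ 75.7 − j95.5 Ω

Z_L = Z_0·(1 + Γ)/(1 − Γ) = 75·(1.29 − j0.45)/(0.71 + j0.45)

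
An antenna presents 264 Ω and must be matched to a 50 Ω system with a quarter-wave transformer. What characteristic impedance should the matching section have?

Z_qwt ≈ 115 Ω

Z_qwt = √(Z_0·R_L) = √(50 × 264) = √13200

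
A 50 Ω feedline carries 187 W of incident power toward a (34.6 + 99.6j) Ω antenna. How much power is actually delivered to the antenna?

P_delivered ≈ 75.8 W

|Γ| = |(-15.4 + j99.6)/(84.6 + j99.6)| = 0.771
|Γ|² = 0.595
P_refl = |Γ|²·P_inc = 111 W, P_del = (1 − |Γ|²)·P_inc = 75.8 W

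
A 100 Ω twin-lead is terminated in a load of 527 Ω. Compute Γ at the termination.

Γ = 0.681

Γ = (Z_L − Z_0)/(Z_L + Z_0) = (527 − 100)/(527 + 100) = 427/627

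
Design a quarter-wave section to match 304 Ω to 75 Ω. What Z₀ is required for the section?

Z_qwt ≈ 151 Ω

Z_qwt = √(Z_0·R_L) = √(75 × 304) = √22800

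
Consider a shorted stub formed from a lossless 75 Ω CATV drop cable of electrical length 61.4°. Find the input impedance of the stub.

tan(βl) = 1.83
For a shorted stub, Z_in = jZ_0·tan(βl)

Z_in ≈ +j138 Ω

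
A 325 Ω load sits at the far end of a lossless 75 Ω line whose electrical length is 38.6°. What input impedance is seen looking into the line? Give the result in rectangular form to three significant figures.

Z_in ≈ 41 − j82.1 Ω

tan(βl) = tan(38.6°) = 0.798
Z_in = Z_0·(Z_L + jZ_0·tanβl)/(Z_0 + jZ_L·tanβl)
     = 75·(325 + j59.9)/(75 + j259)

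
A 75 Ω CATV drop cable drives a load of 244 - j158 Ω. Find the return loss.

RL ≈ 3.74 dB

Γ = (169 − j158)/(319 − j158), |Γ| = 0.65
RL = −20·log₁₀|Γ| = −20·log₁₀(0.65)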